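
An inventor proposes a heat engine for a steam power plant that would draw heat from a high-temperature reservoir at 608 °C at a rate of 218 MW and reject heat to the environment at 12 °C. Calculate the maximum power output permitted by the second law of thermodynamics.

Ẇ_max ≈ 147 MW

T_H = 608 °C → 608 + 273.15 = 881.15 K.
T_C = 12 °C → 12 + 273.15 = 285.15 K.
No engine can exceed the Carnot limit: η_max = 1 − T_C/T_H = 1 − 285.15/881.15 = 0.6764.
W_max = η_max · Q_H = 0.6764 × 218 = 147 MW.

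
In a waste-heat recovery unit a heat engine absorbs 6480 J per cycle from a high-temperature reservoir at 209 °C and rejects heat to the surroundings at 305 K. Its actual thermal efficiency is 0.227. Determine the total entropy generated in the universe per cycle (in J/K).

T_H = 209 °C → 209 + 273.15 = 482.15 K.
W = η·Q_H = 0.227 × 6480 = 1471 J, so Q_C = Q_H − W = 5009 J.
Reservoir entropy changes: ΔS_H = −Q_H/T_H = −6480/482.15 = -13.44 J/K and ΔS_C = +Q_C/T_C = 5009/305.00 = 16.42 J/K.
ΔS_univ = −Q_H/T_H + Q_C/T_C = 2.98 J/K (> 0, since η = 0.227 < η_Carnot = 0.367).

ΔS_univ ≈ 2.98 J/K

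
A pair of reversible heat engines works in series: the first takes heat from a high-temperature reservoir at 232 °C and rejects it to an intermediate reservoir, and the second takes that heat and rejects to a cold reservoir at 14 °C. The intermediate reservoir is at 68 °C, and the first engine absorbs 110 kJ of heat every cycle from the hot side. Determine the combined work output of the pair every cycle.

T_H = 232 °C → 232 + 273.15 = 505.15 K.
T_C = 14 °C → 14 + 273.15 = 287.15 K.
Two reversible stages in series are equivalent to a single Carnot engine between T_H and T_C, so η_total = 1 − T_C/T_H = 1 − 287.15/505.15 = 0.4316.
W_total = η_total · Q_H = 0.4316 × 110 = 47.5 kJ.

W_total ≈ 47.5 kJ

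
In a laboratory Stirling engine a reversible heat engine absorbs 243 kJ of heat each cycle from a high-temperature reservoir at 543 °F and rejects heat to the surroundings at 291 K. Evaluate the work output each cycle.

W ≈ 116 kJ

T_H = 543 °F → (543 − 32) × 5/9 = 283.89 °C = 557.04 K.
Carnot efficiency: η = 1 − T_C/T_H = 1 − 291.00/557.04 = 0.4776.
W = η·Q_H = 0.4776 × 243 = 116 kJ.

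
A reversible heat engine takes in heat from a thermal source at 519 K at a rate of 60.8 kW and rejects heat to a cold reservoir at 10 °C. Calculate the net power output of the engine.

T_C = 10 °C → 10 + 273.15 = 283.15 K.
For a reversible engine, η = 1 − T_C/T_H = 1 − 283.15/519.00 = 0.4544.
W = η·Q_H = 0.4544 × 60.8 = 27.6 kW.

Ẇ ≈ 27.6 kW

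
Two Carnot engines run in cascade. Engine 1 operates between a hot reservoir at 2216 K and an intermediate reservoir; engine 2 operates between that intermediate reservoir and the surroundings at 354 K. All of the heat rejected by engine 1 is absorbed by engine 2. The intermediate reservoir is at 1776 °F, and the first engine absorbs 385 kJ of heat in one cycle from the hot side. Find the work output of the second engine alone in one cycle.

T_m = 1776 °F → (1776 − 32) × 5/9 = 968.89 °C = 1242.04 K.
Heat entering the second stage: Q_m = Q_H·(T_m/T_H) = 385 × 1242.04/2216.00 = 216 kJ.
Second-stage efficiency η₂ = 1 − T_C/T_m = 1 − 354.00/1242.04 = 0.7150, so W₂ = η₂·Q_m = 154 kJ.

W₂ ≈ 154 kJ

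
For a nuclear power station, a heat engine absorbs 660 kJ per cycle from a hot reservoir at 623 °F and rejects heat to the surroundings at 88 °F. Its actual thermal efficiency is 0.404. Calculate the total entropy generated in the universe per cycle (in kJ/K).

ΔS_univ ≈ 0.1955 kJ/K

T_H = 623 °F → (623 − 32) × 5/9 = 328.33 °C = 601.48 K.
T_C = 88 °F → (88 − 32) × 5/9 = 31.11 °C = 304.26 K.
W = η·Q_H = 0.404 × 660 = 266.6 kJ, so Q_C = Q_H − W = 393.4 kJ.
Entropy balance on the reservoirs: −Q_H/T_H = -1.097 kJ/K, +Q_C/T_C = 1.293 kJ/K.
ΔS_univ = −Q_H/T_H + Q_C/T_C = 0.1955 kJ/K (> 0, since η = 0.404 < η_Carnot = 0.494).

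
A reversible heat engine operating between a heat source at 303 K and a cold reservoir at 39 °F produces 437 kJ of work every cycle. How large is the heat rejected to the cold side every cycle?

T_C = 39 °F → (39 − 32) × 5/9 = 3.89 °C = 277.04 K.
Since the cycle is reversible, η = 1 − T_C/T_H = 1 − 277.04/303.00 = 0.0857.
Since Q_C/Q_H = T_C/T_H and Q_H = W/η, Q_C = W·T_C/(T_H − T_C) = 437 × 277.04/25.96 = 4660 kJ.

Q_C ≈ 4660 kJ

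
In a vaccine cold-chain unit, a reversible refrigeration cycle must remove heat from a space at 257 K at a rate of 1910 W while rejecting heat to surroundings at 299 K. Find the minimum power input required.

The reversible coefficient of performance is COP_R = T_C/(T_H − T_C) = 257.00/42.00 = 6.1190.
W = Q_C/COP_R = 1910/6.1190 = 312 W.

Ẇ_in ≈ 312 W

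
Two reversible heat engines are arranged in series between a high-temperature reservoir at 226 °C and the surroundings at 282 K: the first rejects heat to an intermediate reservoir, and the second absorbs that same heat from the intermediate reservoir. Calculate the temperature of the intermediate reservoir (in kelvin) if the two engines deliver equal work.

T_m ≈ 391 K

T_H = 226 °C → 226 + 273.15 = 499.15 K.
For reversible stages Q_m = Q_H·(T_m/T_H). Setting W₁ = Q_H(1 − T_m/T_H) equal to W₂ = Q_m(1 − T_C/T_m) = Q_H·(T_m − T_C)/T_H gives T_H − T_m = T_m − T_C, so T_m = (T_H + T_C)/2 = (499.15 + 282.00)/2 = 391 K.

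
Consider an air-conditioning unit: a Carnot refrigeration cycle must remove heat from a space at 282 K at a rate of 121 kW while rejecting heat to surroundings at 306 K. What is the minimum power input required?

Ẇ_in ≈ 10.30 kW

COP_R = T_C/(T_H − T_C) = 282.00/24.00 = 11.7500.
W = Q_C/COP_R = 121/11.7500 = 10.30 kW.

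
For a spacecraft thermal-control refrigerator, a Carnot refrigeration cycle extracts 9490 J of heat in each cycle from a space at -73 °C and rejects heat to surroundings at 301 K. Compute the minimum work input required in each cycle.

W_in ≈ 4782 J

T_C = -73 °C → -73 + 273.15 = 200.15 K.
COP_R = T_C/(T_H − T_C) = 200.15/100.85 = 1.9846.
W = Q_C/COP_R = 9490/1.9846 = 4782 J.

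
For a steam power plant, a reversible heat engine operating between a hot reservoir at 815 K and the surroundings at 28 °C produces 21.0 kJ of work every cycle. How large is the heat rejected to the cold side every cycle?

Q_C ≈ 12.3 kJ

T_C = 28 °C → 28 + 273.15 = 301.15 K.
The Carnot efficiency is η = 1 − T_C/T_H = 1 − 301.15/815.00 = 0.6305.
Since Q_C/Q_H = T_C/T_H and Q_H = W/η, Q_C = W·T_C/(T_H − T_C) = 21.0 × 301.15/513.85 = 12.3 kJ.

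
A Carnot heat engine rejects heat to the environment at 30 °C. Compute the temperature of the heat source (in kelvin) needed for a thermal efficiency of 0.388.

T_H ≈ 495 K

T_C = 30 °C → 30 + 273.15 = 303.15 K.
From η = 1 − T_C/T_H, solving for T_H gives T_H = T_C/(1 − η) = 303.15/(1 − 0.388) = 495 K.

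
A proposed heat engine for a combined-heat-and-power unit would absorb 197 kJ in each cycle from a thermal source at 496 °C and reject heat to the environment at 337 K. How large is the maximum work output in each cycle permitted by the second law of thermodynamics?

T_H = 496 °C → 496 + 273.15 = 769.15 K.
The upper bound on efficiency is η_max = 1 − T_C/T_H = 1 − 337.00/769.15 = 0.5619.
W_max = η_max · Q_H = 0.5619 × 197 = 110.7 kJ.

W_max ≈ 110.7 kJ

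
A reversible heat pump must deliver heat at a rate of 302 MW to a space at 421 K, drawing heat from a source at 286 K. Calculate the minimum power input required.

The Carnot heat-pump COP is COP_HP = T_H/(T_H − T_C) = 421.00/135.00 = 3.1185.
W = Q_H/COP_HP = 302/3.1185 = 96.8 MW.

Ẇ_in ≈ 96.8 MW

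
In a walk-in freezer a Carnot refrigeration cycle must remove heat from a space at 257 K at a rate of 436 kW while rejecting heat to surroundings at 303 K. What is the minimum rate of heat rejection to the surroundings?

Q̇_H ≈ 514.0 kW

For a reversible cycle Q_H/Q_C = T_H/T_C, so Q_H = Q_C·T_H/T_C = 436 × 303.00/257.00 = 514.0 kW.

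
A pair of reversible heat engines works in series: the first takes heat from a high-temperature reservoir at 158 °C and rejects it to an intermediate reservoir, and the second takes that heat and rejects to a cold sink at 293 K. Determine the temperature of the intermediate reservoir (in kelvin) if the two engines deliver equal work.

T_H = 158 °C → 158 + 273.15 = 431.15 K.
For reversible stages Q_m = Q_H·(T_m/T_H). Setting W₁ = Q_H(1 − T_m/T_H) equal to W₂ = Q_m(1 − T_C/T_m) = Q_H·(T_m − T_C)/T_H gives T_H − T_m = T_m − T_C, so T_m = (T_H + T_C)/2 = (431.15 + 293.00)/2 = 362.1 K.

T_m ≈ 362.1 K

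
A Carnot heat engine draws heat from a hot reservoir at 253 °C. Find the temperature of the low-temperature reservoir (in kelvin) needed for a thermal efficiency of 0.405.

T_H = 253 °C → 253 + 273.15 = 526.15 K.
From η = 1 − T_C/T_H, T_C = T_H·(1 − η) = 526.15 × (1 − 0.405) = 313 K.

T_C ≈ 313 K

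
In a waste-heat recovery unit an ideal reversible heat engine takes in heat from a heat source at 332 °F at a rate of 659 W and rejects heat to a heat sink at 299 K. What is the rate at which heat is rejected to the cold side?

T_H = 332 °F → (332 − 32) × 5/9 = 166.67 °C = 439.82 K.
For a reversible engine, η = 1 − T_C/T_H = 1 − 299.00/439.82 = 0.3202.
For a reversible cycle Q_C/Q_H = T_C/T_H, so Q_C = 659 × 299.00/439.82 = 448 W.

Q̇_C ≈ 448 W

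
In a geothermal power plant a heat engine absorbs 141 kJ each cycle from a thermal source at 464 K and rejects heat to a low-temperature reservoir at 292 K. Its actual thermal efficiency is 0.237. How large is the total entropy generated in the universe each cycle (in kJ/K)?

ΔS_univ ≈ 0.0646 kJ/K

W = η·Q_H = 0.237 × 141 = 33.42 kJ, so Q_C = Q_H − W = 107.6 kJ.
Reservoir entropy changes: ΔS_H = −Q_H/T_H = −141/464.00 = -0.3039 kJ/K and ΔS_C = +Q_C/T_C = 107.6/292.00 = 0.3684 kJ/K.
ΔS_univ = −Q_H/T_H + Q_C/T_C = 0.0646 kJ/K (> 0, since η = 0.237 < η_Carnot = 0.371).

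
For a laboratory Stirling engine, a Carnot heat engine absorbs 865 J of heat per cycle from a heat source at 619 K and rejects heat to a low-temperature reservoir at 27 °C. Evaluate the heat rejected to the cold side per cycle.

T_C = 27 °C → 27 + 273.15 = 300.15 K.
For a reversible engine, η = 1 − T_C/T_H = 1 − 300.15/619.00 = 0.5151.
For a reversible cycle Q_C/Q_H = T_C/T_H, so Q_C = 865 × 300.15/619.00 = 419.4 J.

Q_C ≈ 419.4 J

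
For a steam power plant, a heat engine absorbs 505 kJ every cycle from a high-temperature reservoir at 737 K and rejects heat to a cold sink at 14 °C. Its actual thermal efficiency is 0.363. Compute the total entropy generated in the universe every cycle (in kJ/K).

ΔS_univ ≈ 0.435 kJ/K

T_C = 14 °C → 14 + 273.15 = 287.15 K.
W = η·Q_H = 0.363 × 505 = 183.3 kJ, so Q_C = Q_H − W = 321.7 kJ.
The hot reservoir loses entropy Q_H/T_H = 505/737.00 = 0.6852 kJ/K; the cold reservoir gains Q_C/T_C = 321.7/287.15 = 1.120 kJ/K.
ΔS_univ = −Q_H/T_H + Q_C/T_C = 0.435 kJ/K (> 0, since η = 0.363 < η_Carnot = 0.610).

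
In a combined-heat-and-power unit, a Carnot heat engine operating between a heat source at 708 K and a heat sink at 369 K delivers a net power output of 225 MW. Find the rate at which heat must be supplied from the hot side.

Q̇_H ≈ 470 MW

The Carnot efficiency is η = 1 − T_C/T_H = 1 − 369.00/708.00 = 0.4788.
Q_H = W/η = 225/0.4788 = 470 MW.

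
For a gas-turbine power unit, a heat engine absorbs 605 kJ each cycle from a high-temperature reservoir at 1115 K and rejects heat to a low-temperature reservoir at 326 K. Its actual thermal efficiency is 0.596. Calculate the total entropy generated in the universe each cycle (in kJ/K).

W = η·Q_H = 0.596 × 605 = 360.6 kJ, so Q_C = Q_H − W = 244.4 kJ.
Reservoir entropy changes: ΔS_H = −Q_H/T_H = −605/1115.00 = -0.5426 kJ/K and ΔS_C = +Q_C/T_C = 244.4/326.00 = 0.7498 kJ/K.
ΔS_univ = −Q_H/T_H + Q_C/T_C = 0.207 kJ/K (> 0, since η = 0.596 < η_Carnot = 0.708).

ΔS_univ ≈ 0.207 kJ/K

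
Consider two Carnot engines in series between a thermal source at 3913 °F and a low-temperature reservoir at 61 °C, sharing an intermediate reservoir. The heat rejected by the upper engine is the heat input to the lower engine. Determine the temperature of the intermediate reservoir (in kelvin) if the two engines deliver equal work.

T_H = 3913 °F → (3913 − 32) × 5/9 = 2156.11 °C = 2429.26 K.
T_C = 61 °C → 61 + 273.15 = 334.15 K.
For reversible stages Q_m = Q_H·(T_m/T_H). Setting W₁ = Q_H(1 − T_m/T_H) equal to W₂ = Q_m(1 − T_C/T_m) = Q_H·(T_m − T_C)/T_H gives T_H − T_m = T_m − T_C, so T_m = (T_H + T_C)/2 = (2429.26 + 334.15)/2 = 1380 K.

T_m ≈ 1380 K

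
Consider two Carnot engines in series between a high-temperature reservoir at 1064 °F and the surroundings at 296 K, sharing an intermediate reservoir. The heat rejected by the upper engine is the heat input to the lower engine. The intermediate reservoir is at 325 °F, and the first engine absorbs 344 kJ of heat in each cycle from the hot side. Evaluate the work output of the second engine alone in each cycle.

W₂ ≈ 56.9 kJ

T_H = 1064 °F → (1064 − 32) × 5/9 = 573.33 °C = 846.48 K.
T_m = 325 °F → (325 − 32) × 5/9 = 162.78 °C = 435.93 K.
Heat entering the second stage: Q_m = Q_H·(T_m/T_H) = 344 × 435.93/846.48 = 177 kJ.
Second-stage efficiency η₂ = 1 − T_C/T_m = 1 − 296.00/435.93 = 0.3210, so W₂ = η₂·Q_m = 56.9 kJ.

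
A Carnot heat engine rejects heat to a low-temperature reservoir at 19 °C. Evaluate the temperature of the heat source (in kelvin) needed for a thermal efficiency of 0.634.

T_H ≈ 798 K

T_C = 19 °C → 19 + 273.15 = 292.15 K.
From η = 1 − T_C/T_H, solving for T_H gives T_H = T_C/(1 − η) = 292.15/(1 − 0.634) = 798 K.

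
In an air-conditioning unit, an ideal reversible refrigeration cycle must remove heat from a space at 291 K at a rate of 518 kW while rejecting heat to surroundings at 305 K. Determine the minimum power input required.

Ẇ_in ≈ 24.9 kW

COP_R = T_C/(T_H − T_C) = 291.00/14.00 = 20.7857.
W = Q_C/COP_R = 518/20.7857 = 24.9 kW.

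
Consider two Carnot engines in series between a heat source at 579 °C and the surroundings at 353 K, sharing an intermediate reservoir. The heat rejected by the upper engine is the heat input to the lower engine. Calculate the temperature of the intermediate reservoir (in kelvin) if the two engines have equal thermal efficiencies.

T_m ≈ 548.5 K

T_H = 579 °C → 579 + 273.15 = 852.15 K.
Equal efficiencies require 1 − T_m/T_H = 1 − T_C/T_m, i.e. T_m/T_H = T_C/T_m, so T_m = √(T_H·T_C) = √(852.15 × 353.00) = 548.5 K.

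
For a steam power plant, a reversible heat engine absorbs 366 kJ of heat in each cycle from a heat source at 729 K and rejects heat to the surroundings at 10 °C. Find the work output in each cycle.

T_C = 10 °C → 10 + 273.15 = 283.15 K.
Carnot efficiency: η = 1 − T_C/T_H = 1 − 283.15/729.00 = 0.6116.
W = η·Q_H = 0.6116 × 366 = 223.8 kJ.

W ≈ 223.8 kJ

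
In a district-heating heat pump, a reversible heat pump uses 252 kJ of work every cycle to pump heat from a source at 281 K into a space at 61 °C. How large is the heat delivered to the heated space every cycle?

Q_H ≈ 1580 kJ

T_H = 61 °C → 61 + 273.15 = 334.15 K.
COP_HP = T_H/(T_H − T_C) = 334.15/53.15 = 6.2869.
Q_H = COP_HP · W = 6.2869 × 252 = 1580 kJ.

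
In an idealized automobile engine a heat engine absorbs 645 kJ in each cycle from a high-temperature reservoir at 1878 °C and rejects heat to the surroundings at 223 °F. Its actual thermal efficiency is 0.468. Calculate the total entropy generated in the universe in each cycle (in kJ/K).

T_H = 1878 °C → 1878 + 273.15 = 2151.15 K.
T_C = 223 °F → (223 − 32) × 5/9 = 106.11 °C = 379.26 K.
W = η·Q_H = 0.468 × 645 = 301.9 kJ, so Q_C = Q_H − W = 343.1 kJ.
The hot reservoir loses entropy Q_H/T_H = 645/2151.15 = 0.2998 kJ/K; the cold reservoir gains Q_C/T_C = 343.1/379.26 = 0.9048 kJ/K.
ΔS_univ = −Q_H/T_H + Q_C/T_C = 0.6049 kJ/K (> 0, since η = 0.468 < η_Carnot = 0.824).

ΔS_univ ≈ 0.6049 kJ/K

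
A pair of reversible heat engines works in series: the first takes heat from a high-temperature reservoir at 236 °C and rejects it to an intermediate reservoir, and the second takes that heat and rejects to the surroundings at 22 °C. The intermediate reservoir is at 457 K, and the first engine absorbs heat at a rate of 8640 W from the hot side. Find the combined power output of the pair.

T_H = 236 °C → 236 + 273.15 = 509.15 K.
T_C = 22 °C → 22 + 273.15 = 295.15 K.
Two reversible stages in series are equivalent to a single Carnot engine between T_H and T_C, so η_total = 1 − T_C/T_H = 1 − 295.15/509.15 = 0.4203.
W_total = η_total · Q_H = 0.4203 × 8640 = 3630 W.

Ẇ_total ≈ 3630 W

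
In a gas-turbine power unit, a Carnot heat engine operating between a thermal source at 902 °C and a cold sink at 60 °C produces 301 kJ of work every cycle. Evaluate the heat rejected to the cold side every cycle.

Q_C ≈ 119.1 kJ

T_H = 902 °C → 902 + 273.15 = 1175.15 K.
T_C = 60 °C → 60 + 273.15 = 333.15 K.
Since the cycle is reversible, η = 1 − T_C/T_H = 1 − 333.15/1175.15 = 0.7165.
Since Q_C/Q_H = T_C/T_H and Q_H = W/η, Q_C = W·T_C/(T_H − T_C) = 301 × 333.15/842.00 = 119.1 kJ.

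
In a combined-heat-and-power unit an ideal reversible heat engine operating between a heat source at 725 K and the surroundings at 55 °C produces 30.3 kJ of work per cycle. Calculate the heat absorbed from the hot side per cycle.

T_C = 55 °C → 55 + 273.15 = 328.15 K.
The Carnot efficiency is η = 1 − T_C/T_H = 1 − 328.15/725.00 = 0.5474.
Q_H = W/η = 30.3/0.5474 = 55.35 kJ.

Q_H ≈ 55.35 kJ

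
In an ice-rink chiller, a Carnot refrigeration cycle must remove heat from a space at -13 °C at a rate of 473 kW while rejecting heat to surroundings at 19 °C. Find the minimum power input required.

T_H = 19 °C → 19 + 273.15 = 292.15 K.
T_C = -13 °C → -13 + 273.15 = 260.15 K.
Carnot COP: COP_R = T_C/(T_H − T_C) = 260.15/32.00 = 8.1297.
W = Q_C/COP_R = 473/8.1297 = 58.2 kW.

Ẇ_in ≈ 58.2 kW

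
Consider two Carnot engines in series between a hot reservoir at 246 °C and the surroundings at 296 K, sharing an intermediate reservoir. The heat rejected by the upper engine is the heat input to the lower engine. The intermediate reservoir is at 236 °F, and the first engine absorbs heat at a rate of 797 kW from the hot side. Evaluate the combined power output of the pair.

Ẇ_total ≈ 342.6 kW

T_H = 246 °C → 246 + 273.15 = 519.15 K.
Two reversible stages in series are equivalent to a single Carnot engine between T_H and T_C, so η_total = 1 − T_C/T_H = 1 − 296.00/519.15 = 0.4298.
W_total = η_total · Q_H = 0.4298 × 797 = 342.6 kW.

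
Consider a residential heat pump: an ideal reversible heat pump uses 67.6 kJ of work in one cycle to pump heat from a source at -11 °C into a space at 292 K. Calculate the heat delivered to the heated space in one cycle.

T_C = -11 °C → -11 + 273.15 = 262.15 K.
COP_HP = T_H/(T_H − T_C) = 292.00/29.85 = 9.7822.
Q_H = COP_HP · W = 9.7822 × 67.6 = 661 kJ.

Q_H ≈ 661 kJ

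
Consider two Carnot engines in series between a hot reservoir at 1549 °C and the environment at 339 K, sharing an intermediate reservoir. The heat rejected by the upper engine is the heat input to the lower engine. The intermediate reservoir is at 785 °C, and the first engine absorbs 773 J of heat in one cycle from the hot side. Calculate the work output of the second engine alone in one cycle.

T_H = 1549 °C → 1549 + 273.15 = 1822.15 K.
T_m = 785 °C → 785 + 273.15 = 1058.15 K.
Heat entering the second stage: Q_m = Q_H·(T_m/T_H) = 773 × 1058.15/1822.15 = 449 J.
Second-stage efficiency η₂ = 1 − T_C/T_m = 1 − 339.00/1058.15 = 0.6796, so W₂ = η₂·Q_m = 305 J.

W₂ ≈ 305 J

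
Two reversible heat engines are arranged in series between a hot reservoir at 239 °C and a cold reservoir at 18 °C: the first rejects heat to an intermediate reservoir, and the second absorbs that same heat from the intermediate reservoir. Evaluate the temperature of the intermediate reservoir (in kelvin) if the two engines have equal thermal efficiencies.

T_H = 239 °C → 239 + 273.15 = 512.15 K.
T_C = 18 °C → 18 + 273.15 = 291.15 K.
Equal efficiencies require 1 − T_m/T_H = 1 − T_C/T_m, i.e. T_m/T_H = T_C/T_m, so T_m = √(T_H·T_C) = √(512.15 × 291.15) = 386 K.

T_m ≈ 386 K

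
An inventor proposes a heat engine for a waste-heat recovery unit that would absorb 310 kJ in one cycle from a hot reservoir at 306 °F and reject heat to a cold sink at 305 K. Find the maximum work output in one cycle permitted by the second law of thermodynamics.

W_max ≈ 87.7 kJ

T_H = 306 °F → (306 − 32) × 5/9 = 152.22 °C = 425.37 K.
By the Carnot theorem, η_max = 1 − T_C/T_H = 1 − 305.00/425.37 = 0.2830.
W_max = η_max · Q_H = 0.2830 × 310 = 87.7 kJ.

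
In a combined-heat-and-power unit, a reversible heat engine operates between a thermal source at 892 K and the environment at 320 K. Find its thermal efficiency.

η ≈ 0.641

Carnot efficiency: η = 1 − T_C/T_H = 1 − 320.00/892.00 = 0.641.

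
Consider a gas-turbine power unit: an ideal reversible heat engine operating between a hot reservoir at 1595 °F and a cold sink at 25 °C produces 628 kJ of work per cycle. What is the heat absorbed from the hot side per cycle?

Q_H ≈ 850 kJ

T_H = 1595 °F → (1595 − 32) × 5/9 = 868.33 °C = 1141.48 K.
T_C = 25 °C → 25 + 273.15 = 298.15 K.
Carnot efficiency: η = 1 − T_C/T_H = 1 − 298.15/1141.48 = 0.7388.
Q_H = W/η = 628/0.7388 = 850 kJ.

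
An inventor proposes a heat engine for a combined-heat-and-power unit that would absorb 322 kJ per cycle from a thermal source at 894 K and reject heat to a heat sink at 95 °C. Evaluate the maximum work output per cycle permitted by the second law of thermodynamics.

W_max ≈ 189.4 kJ

T_C = 95 °C → 95 + 273.15 = 368.15 K.
The upper bound on efficiency is η_max = 1 − T_C/T_H = 1 − 368.15/894.00 = 0.5882.
W_max = η_max · Q_H = 0.5882 × 322 = 189.4 kJ.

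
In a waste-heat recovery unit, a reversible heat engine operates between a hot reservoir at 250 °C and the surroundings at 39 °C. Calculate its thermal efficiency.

T_H = 250 °C → 250 + 273.15 = 523.15 K.
T_C = 39 °C → 39 + 273.15 = 312.15 K.
Carnot efficiency: η = 1 − T_C/T_H = 1 − 312.15/523.15 = 0.403.

η ≈ 0.403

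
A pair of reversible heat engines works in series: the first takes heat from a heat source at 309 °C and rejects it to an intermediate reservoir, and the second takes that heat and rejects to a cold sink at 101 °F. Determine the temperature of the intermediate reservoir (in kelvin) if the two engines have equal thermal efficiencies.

T_H = 309 °C → 309 + 273.15 = 582.15 K.
T_C = 101 °F → (101 − 32) × 5/9 = 38.33 °C = 311.48 K.
Equal efficiencies require 1 − T_m/T_H = 1 − T_C/T_m, i.e. T_m/T_H = T_C/T_m, so T_m = √(T_H·T_C) = √(582.15 × 311.48) = 425.8 K.

T_m ≈ 425.8 K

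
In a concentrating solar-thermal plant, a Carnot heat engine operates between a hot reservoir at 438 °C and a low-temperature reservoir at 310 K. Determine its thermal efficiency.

η ≈ 0.5641

T_H = 438 °C → 438 + 273.15 = 711.15 K.
Since the cycle is reversible, η = 1 − T_C/T_H = 1 − 310.00/711.15 = 0.5641.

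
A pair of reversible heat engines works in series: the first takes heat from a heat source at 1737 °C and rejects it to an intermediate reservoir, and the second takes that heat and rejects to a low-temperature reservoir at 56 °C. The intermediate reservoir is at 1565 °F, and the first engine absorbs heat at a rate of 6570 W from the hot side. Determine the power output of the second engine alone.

Ẇ₂ ≈ 2600 W

T_H = 1737 °C → 1737 + 273.15 = 2010.15 K.
T_C = 56 °C → 56 + 273.15 = 329.15 K.
T_m = 1565 °F → (1565 − 32) × 5/9 = 851.67 °C = 1124.82 K.
Heat entering the second stage: Q_m = Q_H·(T_m/T_H) = 6570 × 1124.82/2010.15 = 3680 W.
Second-stage efficiency η₂ = 1 − T_C/T_m = 1 − 329.15/1124.82 = 0.7074, so W₂ = η₂·Q_m = 2600 W.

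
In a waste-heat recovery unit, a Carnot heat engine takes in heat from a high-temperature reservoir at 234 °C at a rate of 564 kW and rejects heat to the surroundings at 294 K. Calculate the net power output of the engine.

T_H = 234 °C → 234 + 273.15 = 507.15 K.
η_rev = 1 − T_C/T_H = 1 − 294.00/507.15 = 0.4203.
W = η·Q_H = 0.4203 × 564 = 237 kW.

Ẇ ≈ 237 kW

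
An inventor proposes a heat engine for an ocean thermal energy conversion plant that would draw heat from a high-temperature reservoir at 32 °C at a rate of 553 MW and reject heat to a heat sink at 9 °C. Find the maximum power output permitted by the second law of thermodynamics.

Ẇ_max ≈ 41.7 MW

T_H = 32 °C → 32 + 273.15 = 305.15 K.
T_C = 9 °C → 9 + 273.15 = 282.15 K.
The second-law ceiling is the Carnot efficiency, η_max = 1 − T_C/T_H = 1 − 282.15/305.15 = 0.0754.
W_max = η_max · Q_H = 0.0754 × 553 = 41.7 MW.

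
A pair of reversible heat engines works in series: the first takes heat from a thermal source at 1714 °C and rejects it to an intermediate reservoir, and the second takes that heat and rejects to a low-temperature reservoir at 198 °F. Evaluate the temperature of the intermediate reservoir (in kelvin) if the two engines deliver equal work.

T_H = 1714 °C → 1714 + 273.15 = 1987.15 K.
T_C = 198 °F → (198 − 32) × 5/9 = 92.22 °C = 365.37 K.
For reversible stages Q_m = Q_H·(T_m/T_H). Setting W₁ = Q_H(1 − T_m/T_H) equal to W₂ = Q_m(1 − T_C/T_m) = Q_H·(T_m − T_C)/T_H gives T_H − T_m = T_m − T_C, so T_m = (T_H + T_C)/2 = (1987.15 + 365.37)/2 = 1180 K.

T_m ≈ 1180 K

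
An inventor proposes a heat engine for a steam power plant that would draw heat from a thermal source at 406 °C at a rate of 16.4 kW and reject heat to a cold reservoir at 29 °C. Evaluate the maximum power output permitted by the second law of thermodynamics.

T_H = 406 °C → 406 + 273.15 = 679.15 K.
T_C = 29 °C → 29 + 273.15 = 302.15 K.
The second-law ceiling is the Carnot efficiency, η_max = 1 − T_C/T_H = 1 − 302.15/679.15 = 0.5551.
W_max = η_max · Q_H = 0.5551 × 16.4 = 9.10 kW.

Ẇ_max ≈ 9.10 kW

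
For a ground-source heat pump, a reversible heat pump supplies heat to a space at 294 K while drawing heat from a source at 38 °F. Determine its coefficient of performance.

COP_HP ≈ 16.8

T_C = 38 °F → (38 − 32) × 5/9 = 3.33 °C = 276.48 K.
COP_HP = T_H/(T_H − T_C) = 294.00/(294.00 − 276.48) = 16.8.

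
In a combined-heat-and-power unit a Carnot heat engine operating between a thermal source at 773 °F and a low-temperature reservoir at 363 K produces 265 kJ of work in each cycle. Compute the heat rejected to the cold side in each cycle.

Q_C ≈ 299 kJ

T_H = 773 °F → (773 − 32) × 5/9 = 411.67 °C = 684.82 K.
The Carnot efficiency is η = 1 − T_C/T_H = 1 − 363.00/684.82 = 0.4699.
Since Q_C/Q_H = T_C/T_H and Q_H = W/η, Q_C = W·T_C/(T_H − T_C) = 265 × 363.00/321.82 = 299 kJ.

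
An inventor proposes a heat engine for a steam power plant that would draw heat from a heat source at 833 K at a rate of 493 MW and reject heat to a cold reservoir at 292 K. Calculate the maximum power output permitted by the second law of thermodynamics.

No engine can exceed the Carnot limit: η_max = 1 − T_C/T_H = 1 − 292.00/833.00 = 0.6495.
W_max = η_max · Q_H = 0.6495 × 493 = 320.2 MW.

Ẇ_max ≈ 320.2 MW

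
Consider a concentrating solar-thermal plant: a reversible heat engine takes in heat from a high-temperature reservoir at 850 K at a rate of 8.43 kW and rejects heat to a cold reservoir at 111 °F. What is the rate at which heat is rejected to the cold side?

Q̇_C ≈ 3.144 kW

T_C = 111 °F → (111 − 32) × 5/9 = 43.89 °C = 317.04 K.
Carnot efficiency: η = 1 − T_C/T_H = 1 − 317.04/850.00 = 0.6270.
For a reversible cycle Q_C/Q_H = T_C/T_H, so Q_C = 8.43 × 317.04/850.00 = 3.144 kW.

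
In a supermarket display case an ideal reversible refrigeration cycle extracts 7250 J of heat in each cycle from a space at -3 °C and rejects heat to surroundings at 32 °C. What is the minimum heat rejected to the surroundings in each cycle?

Q_H ≈ 8190 J

T_H = 32 °C → 32 + 273.15 = 305.15 K.
T_C = -3 °C → -3 + 273.15 = 270.15 K.
For a reversible cycle Q_H/Q_C = T_H/T_C, so Q_H = Q_C·T_H/T_C = 7250 × 305.15/270.15 = 8190 J.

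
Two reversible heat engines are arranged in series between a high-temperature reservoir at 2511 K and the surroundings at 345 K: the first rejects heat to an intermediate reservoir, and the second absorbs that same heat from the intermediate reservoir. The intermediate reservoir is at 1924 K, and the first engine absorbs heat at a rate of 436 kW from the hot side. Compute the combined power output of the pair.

Two reversible stages in series are equivalent to a single Carnot engine between T_H and T_C, so η_total = 1 − T_C/T_H = 1 − 345.00/2511.00 = 0.8626.
W_total = η_total · Q_H = 0.8626 × 436 = 376.1 kW.

Ẇ_total ≈ 376.1 kW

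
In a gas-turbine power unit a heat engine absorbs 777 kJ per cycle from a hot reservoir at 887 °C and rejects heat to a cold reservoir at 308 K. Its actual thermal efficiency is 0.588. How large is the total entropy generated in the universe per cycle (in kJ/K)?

T_H = 887 °C → 887 + 273.15 = 1160.15 K.
W = η·Q_H = 0.588 × 777 = 456.9 kJ, so Q_C = Q_H − W = 320.1 kJ.
Entropy balance on the reservoirs: −Q_H/T_H = -0.6697 kJ/K, +Q_C/T_C = 1.039 kJ/K.
ΔS_univ = −Q_H/T_H + Q_C/T_C = 0.3696 kJ/K (> 0, since η = 0.588 < η_Carnot = 0.735).

ΔS_univ ≈ 0.3696 kJ/K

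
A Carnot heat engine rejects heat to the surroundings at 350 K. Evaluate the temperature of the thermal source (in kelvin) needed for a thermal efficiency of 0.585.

From η = 1 − T_C/T_H, solving for T_H gives T_H = T_C/(1 − η) = 350.00/(1 − 0.585) = 843 K.

T_H ≈ 843 K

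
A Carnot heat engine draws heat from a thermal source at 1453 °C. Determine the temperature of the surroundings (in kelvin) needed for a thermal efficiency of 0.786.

T_H = 1453 °C → 1453 + 273.15 = 1726.15 K.
From η = 1 − T_C/T_H, T_C = T_H·(1 − η) = 1726.15 × (1 − 0.786) = 369 K.

T_C ≈ 369 K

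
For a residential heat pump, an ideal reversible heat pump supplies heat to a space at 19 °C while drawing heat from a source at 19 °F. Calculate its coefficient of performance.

T_H = 19 °C → 19 + 273.15 = 292.15 K.
T_C = 19 °F → (19 − 32) × 5/9 = -7.22 °C = 265.93 K.
Reversible heating COP: COP_HP = T_H/(T_H − T_C) = 292.15/(292.15 − 265.93) = 11.1.

COP_HP ≈ 11.1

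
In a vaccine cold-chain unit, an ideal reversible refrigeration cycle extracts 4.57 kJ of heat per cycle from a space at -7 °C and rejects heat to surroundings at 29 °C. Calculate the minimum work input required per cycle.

T_H = 29 °C → 29 + 273.15 = 302.15 K.
T_C = -7 °C → -7 + 273.15 = 266.15 K.
Carnot COP: COP_R = T_C/(T_H − T_C) = 266.15/36.00 = 7.3931.
W = Q_C/COP_R = 4.57/7.3931 = 0.618 kJ.

W_in ≈ 0.618 kJ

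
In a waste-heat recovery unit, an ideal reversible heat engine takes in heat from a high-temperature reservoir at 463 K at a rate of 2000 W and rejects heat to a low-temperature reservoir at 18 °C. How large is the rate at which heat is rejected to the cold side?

T_C = 18 °C → 18 + 273.15 = 291.15 K.
η_rev = 1 − T_C/T_H = 1 − 291.15/463.00 = 0.3712.
For a reversible cycle Q_C/Q_H = T_C/T_H, so Q_C = 2000 × 291.15/463.00 = 1260 W.

Q̇_C ≈ 1260 W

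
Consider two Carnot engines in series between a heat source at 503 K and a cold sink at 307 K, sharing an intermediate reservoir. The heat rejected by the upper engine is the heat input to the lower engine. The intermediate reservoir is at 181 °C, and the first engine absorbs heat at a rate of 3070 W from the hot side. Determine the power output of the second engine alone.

T_m = 181 °C → 181 + 273.15 = 454.15 K.
Heat entering the second stage: Q_m = Q_H·(T_m/T_H) = 3070 × 454.15/503.00 = 2772 W.
Second-stage efficiency η₂ = 1 − T_C/T_m = 1 − 307.00/454.15 = 0.3240, so W₂ = η₂·Q_m = 898.1 W.

Ẇ₂ ≈ 898.1 W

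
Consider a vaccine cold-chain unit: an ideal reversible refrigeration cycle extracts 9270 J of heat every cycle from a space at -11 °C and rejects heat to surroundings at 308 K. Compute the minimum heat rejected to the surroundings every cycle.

Q_H ≈ 10900 J

T_C = -11 °C → -11 + 273.15 = 262.15 K.
For a reversible cycle Q_H/Q_C = T_H/T_C, so Q_H = Q_C·T_H/T_C = 9270 × 308.00/262.15 = 10900 J.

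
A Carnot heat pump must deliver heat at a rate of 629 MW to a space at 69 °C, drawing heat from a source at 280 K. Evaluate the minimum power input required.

Ẇ_in ≈ 114.3 MW

T_H = 69 °C → 69 + 273.15 = 342.15 K.
The Carnot heat-pump COP is COP_HP = T_H/(T_H − T_C) = 342.15/62.15 = 5.5052.
W = Q_H/COP_HP = 629/5.5052 = 114.3 MW.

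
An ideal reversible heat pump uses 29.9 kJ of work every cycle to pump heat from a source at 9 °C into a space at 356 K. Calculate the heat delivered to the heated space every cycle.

Q_H ≈ 144 kJ

T_C = 9 °C → 9 + 273.15 = 282.15 K.
COP_HP = T_H/(T_H − T_C) = 356.00/73.85 = 4.8206.
Q_H = COP_HP · W = 4.8206 × 29.9 = 144 kJ.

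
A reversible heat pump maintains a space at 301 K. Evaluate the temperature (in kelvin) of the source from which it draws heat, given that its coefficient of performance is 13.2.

COP_HP = T_H/(T_H − T_C) ⇒ T_C = T_H·(COP_HP − 1)/COP_HP = 301.00 × (13.2 − 1)/13.2 = 278.2 K.

T_C ≈ 278.2 K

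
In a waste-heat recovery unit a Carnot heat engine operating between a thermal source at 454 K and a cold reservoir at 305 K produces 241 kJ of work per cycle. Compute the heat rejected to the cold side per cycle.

Since the cycle is reversible, η = 1 − T_C/T_H = 1 − 305.00/454.00 = 0.3282.
Since Q_C/Q_H = T_C/T_H and Q_H = W/η, Q_C = W·T_C/(T_H − T_C) = 241 × 305.00/149.00 = 493 kJ.

Q_C ≈ 493 kJ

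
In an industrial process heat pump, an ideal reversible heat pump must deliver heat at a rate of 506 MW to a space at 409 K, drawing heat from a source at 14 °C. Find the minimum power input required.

Ẇ_in ≈ 151 MW

T_C = 14 °C → 14 + 273.15 = 287.15 K.
For a reversible heat pump, COP_HP = T_H/(T_H − T_C) = 409.00/121.85 = 3.3566.
W = Q_H/COP_HP = 506/3.3566 = 151 MW.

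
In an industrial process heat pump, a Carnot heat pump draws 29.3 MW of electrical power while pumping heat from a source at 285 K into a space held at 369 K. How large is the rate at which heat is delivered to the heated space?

Q̇_H ≈ 129 MW

The Carnot heat-pump COP is COP_HP = T_H/(T_H − T_C) = 369.00/84.00 = 4.3929.
Q_H = COP_HP · W = 4.3929 × 29.3 = 129 MW.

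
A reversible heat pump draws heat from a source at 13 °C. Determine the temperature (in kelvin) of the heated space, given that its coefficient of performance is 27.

T_H ≈ 297.2 K

T_C = 13 °C → 13 + 273.15 = 286.15 K.
COP_HP = T_H/(T_H − T_C) ⇒ T_H = T_C·COP_HP/(COP_HP − 1) = 286.15 × 27/(27 − 1) = 297.2 K.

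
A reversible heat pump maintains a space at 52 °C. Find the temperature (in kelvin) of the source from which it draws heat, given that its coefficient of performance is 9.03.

T_H = 52 °C → 52 + 273.15 = 325.15 K.
COP_HP = T_H/(T_H − T_C) ⇒ T_C = T_H·(COP_HP − 1)/COP_HP = 325.15 × (9.03 − 1)/9.03 = 289.1 K.

T_C ≈ 289.1 K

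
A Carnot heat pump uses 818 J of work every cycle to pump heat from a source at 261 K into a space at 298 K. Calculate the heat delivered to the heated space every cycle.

COP_HP = T_H/(T_H − T_C) = 298.00/37.00 = 8.0541.
Q_H = COP_HP · W = 8.0541 × 818 = 6590 J.

Q_H ≈ 6590 J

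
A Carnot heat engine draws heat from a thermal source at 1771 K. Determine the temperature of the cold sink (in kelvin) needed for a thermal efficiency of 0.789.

From η = 1 − T_C/T_H, T_C = T_H·(1 − η) = 1771.00 × (1 − 0.789) = 373.7 K.

T_C ≈ 373.7 K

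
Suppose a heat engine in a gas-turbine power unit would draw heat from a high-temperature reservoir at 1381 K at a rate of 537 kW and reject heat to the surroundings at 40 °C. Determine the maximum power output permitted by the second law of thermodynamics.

T_C = 40 °C → 40 + 273.15 = 313.15 K.
By the Carnot theorem, η_max = 1 − T_C/T_H = 1 − 313.15/1381.00 = 0.7732.
W_max = η_max · Q_H = 0.7732 × 537 = 415 kW.

Ẇ_max ≈ 415 kW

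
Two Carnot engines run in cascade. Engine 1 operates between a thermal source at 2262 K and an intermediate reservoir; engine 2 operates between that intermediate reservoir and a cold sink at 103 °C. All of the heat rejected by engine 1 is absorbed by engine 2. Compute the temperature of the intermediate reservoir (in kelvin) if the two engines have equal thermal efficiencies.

T_C = 103 °C → 103 + 273.15 = 376.15 K.
Equal efficiencies require 1 − T_m/T_H = 1 − T_C/T_m, i.e. T_m/T_H = T_C/T_m, so T_m = √(T_H·T_C) = √(2262.00 × 376.15) = 922 K.

T_m ≈ 922 K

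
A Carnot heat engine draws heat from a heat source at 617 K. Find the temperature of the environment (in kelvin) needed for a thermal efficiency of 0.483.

From η = 1 − T_C/T_H, T_C = T_H·(1 − η) = 617.00 × (1 − 0.483) = 319 K.

T_C ≈ 319 K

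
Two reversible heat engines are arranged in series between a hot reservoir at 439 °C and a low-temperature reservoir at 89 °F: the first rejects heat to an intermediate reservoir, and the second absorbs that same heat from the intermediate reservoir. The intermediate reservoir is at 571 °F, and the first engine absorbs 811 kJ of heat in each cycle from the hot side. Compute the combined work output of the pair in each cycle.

W_total ≈ 463.9 kJ

T_H = 439 °C → 439 + 273.15 = 712.15 K.
T_C = 89 °F → (89 − 32) × 5/9 = 31.67 °C = 304.82 K.
Two reversible stages in series are equivalent to a single Carnot engine between T_H and T_C, so η_total = 1 − T_C/T_H = 1 − 304.82/712.15 = 0.5720.
W_total = η_total · Q_H = 0.5720 × 811 = 463.9 kJ.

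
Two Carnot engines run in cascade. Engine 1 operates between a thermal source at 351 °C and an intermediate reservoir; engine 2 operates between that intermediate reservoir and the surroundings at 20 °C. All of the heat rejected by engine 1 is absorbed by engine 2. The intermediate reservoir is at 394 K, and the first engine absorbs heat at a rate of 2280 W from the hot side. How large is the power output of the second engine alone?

Ẇ₂ ≈ 368 W

T_H = 351 °C → 351 + 273.15 = 624.15 K.
T_C = 20 °C → 20 + 273.15 = 293.15 K.
Heat entering the second stage: Q_m = Q_H·(T_m/T_H) = 2280 × 394.00/624.15 = 1440 W.
Second-stage efficiency η₂ = 1 − T_C/T_m = 1 − 293.15/394.00 = 0.2560, so W₂ = η₂·Q_m = 368 W.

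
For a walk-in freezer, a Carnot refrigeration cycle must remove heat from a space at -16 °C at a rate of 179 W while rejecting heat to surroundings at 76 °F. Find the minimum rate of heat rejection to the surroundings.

T_H = 76 °F → (76 − 32) × 5/9 = 24.44 °C = 297.59 K.
T_C = -16 °C → -16 + 273.15 = 257.15 K.
For a reversible cycle Q_H/Q_C = T_H/T_C, so Q_H = Q_C·T_H/T_C = 179 × 297.59/257.15 = 207 W.

Q̇_H ≈ 207 W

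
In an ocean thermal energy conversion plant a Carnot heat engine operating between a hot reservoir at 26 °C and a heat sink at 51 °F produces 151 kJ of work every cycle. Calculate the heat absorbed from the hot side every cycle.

Q_H ≈ 2920 kJ

T_H = 26 °C → 26 + 273.15 = 299.15 K.
T_C = 51 °F → (51 − 32) × 5/9 = 10.56 °C = 283.71 K.
For a reversible engine, η = 1 − T_C/T_H = 1 − 283.71/299.15 = 0.0516.
Q_H = W/η = 151/0.0516 = 2920 kJ.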